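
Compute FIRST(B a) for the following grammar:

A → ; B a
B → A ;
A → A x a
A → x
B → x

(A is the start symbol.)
FIRST sets of the non-terminals involved (from the grammar, by fixed-point iteration):
  FIRST(B) = { ';', 'x' }

To compute FIRST(B a), process the symbols left to right:
Symbol B is a non-terminal. Add FIRST(B) \ {ε} = { ';', 'x' }
B is not nullable (ε ∉ FIRST(B)), so stop here.
FIRST(B a) = { ';', 'x' }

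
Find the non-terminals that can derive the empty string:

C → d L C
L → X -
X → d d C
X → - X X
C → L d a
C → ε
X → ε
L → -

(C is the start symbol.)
{ 'C', 'X' }

ε-productions: C → ε, X → ε
So C, X are immediately nullable.
No further non-terminal can be added: every production for the remaining non-terminals contains a terminal or a non-nullable non-terminal.
Nullable = { 'C', 'X' }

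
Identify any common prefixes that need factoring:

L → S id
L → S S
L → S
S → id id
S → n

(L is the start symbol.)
Left-factoring is needed when two productions for the same non-terminal
share a common prefix on the right-hand side.

Productions for L:
  L → S id
  L → S S
  L → S
Productions for S:
  S → id id
  S → n

Found common prefix 'S' in productions for L

Answer: Yes, L has productions with common prefix 'S'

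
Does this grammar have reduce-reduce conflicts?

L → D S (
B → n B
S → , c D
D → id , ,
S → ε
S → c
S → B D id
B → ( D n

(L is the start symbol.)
No reduce-reduce conflicts

Augment with L' → L and build the canonical LR(0) collection (I0 = CLOSURE({[L' → . L]}), then GOTO on every symbol after a dot until no new states appear). It has 20 states:
  I0: { [D → . id , ,], [L → . D S (], [L' → . L] }  — shift
  I1: { [B → . ( D n], [B → . n B], [L → D . S (], [S → . , c D], [S → . B D id], [S → . c], [S → .] }  — shift, reduce
  I2: { [L' → L .] }  — accept
  I3: { [D → id . , ,] }  — shift
  I4: { [D → id , . ,] }  — shift
  I5: { [D → id , , .] }  — reduce
  I6: { [B → ( . D n], [D → . id , ,] }  — shift
  I7: { [S → , . c D] }  — shift
  I8: { [D → . id , ,], [S → B . D id] }  — shift
  I9: { [L → D S . (] }  — shift
  I10: { [S → c .] }  — reduce
  I11: { [B → . ( D n], [B → . n B], [B → n . B] }  — shift
  I12: { [B → n B .] }  — reduce
  I13: { [L → D S ( .] }  — reduce
  I14: { [S → B D . id] }  — shift
  I15: { [S → B D id .] }  — reduce
  I16: { [D → . id , ,], [S → , c . D] }  — shift
  I17: { [S → , c D .] }  — reduce
  I18: { [B → ( D . n] }  — shift
  I19: { [B → ( D n .] }  — reduce

No state contains more than one complete item.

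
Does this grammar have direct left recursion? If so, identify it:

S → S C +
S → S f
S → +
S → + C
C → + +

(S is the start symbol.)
Direct left recursion occurs when N → N α for some non-terminal N (the right-hand side begins with the left-hand side itself).

S → S C +: LEFT RECURSIVE (starts with S)
S → S f: LEFT RECURSIVE (starts with S)
S → +: starts with '+'
S → + C: starts with '+'
C → + +: starts with '+'

The grammar has direct left recursion on: S.

Answer: Yes, S is left-recursive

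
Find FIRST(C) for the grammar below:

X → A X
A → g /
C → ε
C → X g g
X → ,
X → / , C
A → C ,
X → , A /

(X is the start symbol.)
FIRST sets of the other non-terminals involved (by the same procedure, iterated to a fixed point):
  FIRST(X) = { ',', '/', 'g' }

From C → ε:
  - ε-production, so ε ∈ FIRST(C)
From C → X g g:
  - X is a non-terminal: add FIRST(X) \ {ε} = { ',', '/', 'g' }
    X is not nullable, so stop

Collecting: FIRST(C) = { ',', '/', 'g', ε }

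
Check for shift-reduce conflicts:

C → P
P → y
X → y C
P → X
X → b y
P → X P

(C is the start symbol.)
Augment with C' → C and build the canonical LR(0) collection (I0 = CLOSURE({[C' → . C]}), then GOTO on every symbol after a dot until no new states appear). It has 9 states:
  I0: { [C → . P], [C' → . C], [P → . X P], [P → . X], [P → . y], [X → . b y], [X → . y C] }  — shift
  I1: { [C' → C .] }  — accept
  I2: { [C → P .] }  — reduce
  I3: { [P → . X P], [P → . X], [P → . y], [P → X . P], [P → X .], [X → . b y], [X → . y C] }  — shift, reduce
  I4: { [X → b . y] }  — shift
  I5: { [C → . P], [P → . X P], [P → . X], [P → . y], [P → y .], [X → . b y], [X → . y C], [X → y . C] }  — shift, reduce
  I6: { [X → y C .] }  — reduce
  I7: { [X → b y .] }  — reduce
  I8: { [P → X P .] }  — reduce

I3 contains reduce item [P → X .] and shift items [P → . y], [X → . b y], [X → . y C] — shift-reduce conflict.
I5 contains reduce item [P → y .] and shift items [P → . y], [X → . b y], [X → . y C] — shift-reduce conflict.

Answer: Yes — I3: [P → X .] vs [P → . y]; I5: [P → y .] vs [P → . y]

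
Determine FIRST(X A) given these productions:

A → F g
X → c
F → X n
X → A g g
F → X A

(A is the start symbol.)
{ 'c' }

FIRST sets of the non-terminals involved (from the grammar, by fixed-point iteration):
  FIRST(X) = { 'c' }

To compute FIRST(X A), process the symbols left to right:
Symbol X is a non-terminal. Add FIRST(X) \ {ε} = { 'c' }
X is not nullable (ε ∉ FIRST(X)), so stop here.
FIRST(X A) = { 'c' }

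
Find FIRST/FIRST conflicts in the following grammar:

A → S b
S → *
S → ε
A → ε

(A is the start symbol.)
No FIRST/FIRST conflicts.

A FIRST/FIRST conflict occurs when two productions N → α and N → β for the same non-terminal have FIRST(α) ∩ FIRST(β) ≠ ∅ (with ε ∈ FIRST of a nullable right-hand side, so two nullable alternatives also conflict).

FIRST sets of the non-terminals at (or reachable through a nullable prefix from) the front of some alternative:
  FIRST(S) = { '*', ε }

Productions for A:
  A → S b: FIRST = { '*', 'b' }
  A → ε: FIRST = { ε }
Productions for S:
  S → *: FIRST = { '*' }
  S → ε: FIRST = { ε }

All alternatives of each non-terminal have pairwise disjoint FIRST sets.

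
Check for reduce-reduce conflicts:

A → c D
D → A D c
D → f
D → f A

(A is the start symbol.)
No reduce-reduce conflicts

A reduce-reduce conflict occurs when an LR(0) state has two complete items [A → α .] and [B → β .] — both call for a reduction, and with no lookahead the parser cannot choose between them.

Augment with A' → A and build the canonical LR(0) collection (I0 = CLOSURE({[A' → . A]}), then GOTO on every symbol after a dot until no new states appear). It has 9 states:
  I0: { [A → . c D], [A' → . A] }  — shift
  I1: { [A' → A .] }  — accept
  I2: { [A → . c D], [A → c . D], [D → . A D c], [D → . f A], [D → . f] }  — shift
  I3: { [A → . c D], [D → . A D c], [D → . f A], [D → . f], [D → A . D c] }  — shift
  I4: { [A → c D .] }  — reduce
  I5: { [A → . c D], [D → f . A], [D → f .] }  — shift, reduce
  I6: { [D → f A .] }  — reduce
  I7: { [D → A D . c] }  — shift
  I8: { [D → A D c .] }  — reduce

No state contains more than one complete item.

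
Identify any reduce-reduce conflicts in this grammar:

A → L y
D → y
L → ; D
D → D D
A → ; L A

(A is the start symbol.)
A reduce-reduce conflict occurs when an LR(0) state has two complete items [A → α .] and [B → β .] — both call for a reduction, and with no lookahead the parser cannot choose between them.

Augment with A' → A and build the canonical LR(0) collection (I0 = CLOSURE({[A' → . A]}), then GOTO on every symbol after a dot until no new states appear). It has 11 states:
  I0: { [A → . ; L A], [A → . L y], [A' → . A], [L → . ; D] }  — shift
  I1: { [A → ; . L A], [D → . D D], [D → . y], [L → . ; D], [L → ; . D] }  — shift
  I2: { [A' → A .] }  — accept
  I3: { [A → L . y] }  — shift
  I4: { [A → L y .] }  — reduce
  I5: { [D → . D D], [D → . y], [L → ; . D] }  — shift
  I6: { [D → . D D], [D → . y], [D → D . D], [L → ; D .] }  — shift, reduce
  I7: { [A → . ; L A], [A → . L y], [A → ; L . A], [L → . ; D] }  — shift
  I8: { [D → y .] }  — reduce
  I9: { [A → ; L A .] }  — reduce
  I10: { [D → . D D], [D → . y], [D → D . D], [D → D D .] }  — shift, reduce

No state contains more than one complete item.

Answer: No reduce-reduce conflicts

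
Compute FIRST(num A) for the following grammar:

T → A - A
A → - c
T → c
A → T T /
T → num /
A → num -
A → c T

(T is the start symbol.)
To compute FIRST(num A), process the symbols left to right:
Symbol num is a terminal. Add 'num' and stop.
FIRST(num A) = { 'num' }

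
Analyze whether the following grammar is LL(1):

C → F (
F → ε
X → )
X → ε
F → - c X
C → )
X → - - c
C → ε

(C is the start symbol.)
Yes, the grammar is LL(1).

Relevant sets:
  FIRST(F) = { '-', ε }
  FOLLOW(C) = { $ }
  FOLLOW(F) = { '(' }
  FOLLOW(X) = { '(' }

For C:
  PREDICT(C → F '(') = { '(', '-' }
  PREDICT(C → ')') = { ')' }
  PREDICT(C → ε) = { $ }
For F:
  PREDICT(F → ε) = { '(' }
  PREDICT(F → '-' c X) = { '-' }
For X:
  PREDICT(X → ')') = { ')' }
  PREDICT(X → ε) = { '(' }
  PREDICT(X → '-' '-' c) = { '-' }

All predict sets are disjoint. The grammar IS LL(1).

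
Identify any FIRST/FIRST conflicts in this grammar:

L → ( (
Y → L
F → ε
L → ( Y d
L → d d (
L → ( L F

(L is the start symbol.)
A FIRST/FIRST conflict occurs when two productions N → α and N → β for the same non-terminal have FIRST(α) ∩ FIRST(β) ≠ ∅ (with ε ∈ FIRST of a nullable right-hand side, so two nullable alternatives also conflict).

Productions for L:
  L → ( (: FIRST = { '(' }
  L → ( Y d: FIRST = { '(' }
  L → d d (: FIRST = { 'd' }
  L → ( L F: FIRST = { '(' }
Y, F have only one production, so no FIRST/FIRST conflict is possible there.

Conflict for L: L → ( ( and L → ( Y d
  Overlap: { '(' }
Conflict for L: L → ( ( and L → ( L F
  Overlap: { '(' }
Conflict for L: L → ( Y d and L → ( L F
  Overlap: { '(' }

Answer: Yes. L → '(' '(' / L → '(' Y d on { '(' }; L → '(' '(' / L → '(' L F on { '(' }; L → '(' Y d / L → '(' L F on { '(' }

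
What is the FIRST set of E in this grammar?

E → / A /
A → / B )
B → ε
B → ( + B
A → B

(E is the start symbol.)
To compute FIRST(E), examine every production with E on the left-hand side, reading each right-hand side left to right until a non-nullable symbol is reached.

From E → / A /:
  - '/' is a terminal: add '/' and stop

Collecting: FIRST(E) = { '/' }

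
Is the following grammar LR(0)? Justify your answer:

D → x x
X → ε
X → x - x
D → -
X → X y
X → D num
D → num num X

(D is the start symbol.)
A grammar is LR(0) if no state in the canonical LR(0) collection has:
  - both a shift item (dot before a terminal) and a complete item (shift-reduce conflict), or
  - two or more complete items (reduce-reduce conflict; the accept item [D' → D .] counts as a complete item here).

Augment with D' → D and build the canonical LR(0) collection (I0 = CLOSURE({[D' → . D]}), then GOTO on every symbol after a dot until no new states appear). It has 14 states:
  I0: { [D → . -], [D → . num num X], [D → . x x], [D' → . D] }  — shift
  I1: { [D → - .] }  — reduce
  I2: { [D' → D .] }  — accept
  I3: { [D → num . num X] }  — shift
  I4: { [D → x . x] }  — shift
  I5: { [D → x x .] }  — reduce
  I6: { [D → . -], [D → . num num X], [D → . x x], [D → num num . X], [X → . D num], [X → . X y], [X → . x - x], [X → .] }  — shift, reduce
  I7: { [X → D . num] }  — shift
  I8: { [D → num num X .], [X → X . y] }  — shift, reduce
  I9: { [D → x . x], [X → x . - x] }  — shift
  I10: { [X → x - . x] }  — shift
  I11: { [X → x - x .] }  — reduce
  I12: { [X → X y .] }  — reduce
  I13: { [X → D num .] }  — reduce

Conflict in state I6:
  Shift-reduce conflict between [X → .] and [D → . -]
So the grammar is NOT LR(0).

Answer: No. Shift-reduce conflict between [X → .] and [D → . -]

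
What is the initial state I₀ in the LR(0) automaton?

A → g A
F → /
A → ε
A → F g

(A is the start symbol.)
First, augment the grammar with A' → A
I₀ = CLOSURE({ [A' → . A] }):
  [A' → . A] has the dot before A: add [A → . g A], [A → .], [A → . F g]
  [A → . F g] has the dot before F: add [F → . /]
No further items can be added.

I₀ = { [A → . F g], [A → . g A], [A → .], [A' → . A], [F → . /] }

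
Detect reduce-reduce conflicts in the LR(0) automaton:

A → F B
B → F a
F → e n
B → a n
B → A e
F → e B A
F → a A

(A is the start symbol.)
No reduce-reduce conflicts

A reduce-reduce conflict occurs when an LR(0) state has two complete items [A → α .] and [B → β .] — both call for a reduction, and with no lookahead the parser cannot choose between them.

Augment with A' → A and build the canonical LR(0) collection (I0 = CLOSURE({[A' → . A]}), then GOTO on every symbol after a dot until no new states appear). It has 16 states:
  I0: { [A → . F B], [A' → . A], [F → . a A], [F → . e B A], [F → . e n] }  — shift
  I1: { [A' → A .] }  — accept
  I2: { [A → . F B], [A → F . B], [B → . A e], [B → . F a], [B → . a n], [F → . a A], [F → . e B A], [F → . e n] }  — shift
  I3: { [A → . F B], [F → . a A], [F → . e B A], [F → . e n], [F → a . A] }  — shift
  I4: { [A → . F B], [B → . A e], [B → . F a], [B → . a n], [F → . a A], [F → . e B A], [F → . e n], [F → e . B A], [F → e . n] }  — shift
  I5: { [B → A . e] }  — shift
  I6: { [A → . F B], [F → . a A], [F → . e B A], [F → . e n], [F → e B . A] }  — shift
  I7: { [A → . F B], [A → F . B], [B → . A e], [B → . F a], [B → . a n], [B → F . a], [F → . a A], [F → . e B A], [F → . e n] }  — shift
  I8: { [A → . F B], [B → a . n], [F → . a A], [F → . e B A], [F → . e n], [F → a . A] }  — shift
  I9: { [F → e n .] }  — reduce
  I10: { [F → a A .] }  — reduce
  I11: { [B → a n .] }  — reduce
  I12: { [A → F B .] }  — reduce
  I13: { [A → . F B], [B → F a .], [B → a . n], [F → . a A], [F → . e B A], [F → . e n], [F → a . A] }  — shift, reduce
  I14: { [F → e B A .] }  — reduce
  I15: { [B → A e .] }  — reduce

No state contains more than one complete item.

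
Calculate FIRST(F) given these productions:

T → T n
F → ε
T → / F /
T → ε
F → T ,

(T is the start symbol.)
{ ',', '/', 'n', ε }

To compute FIRST(F), examine every production with F on the left-hand side, reading each right-hand side left to right until a non-nullable symbol is reached.

FIRST sets of the other non-terminals involved (by the same procedure, iterated to a fixed point):
  FIRST(T) = { '/', 'n', ε }

From F → ε:
  - ε-production, so ε ∈ FIRST(F)
From F → T ,:
  - T is a non-terminal: add FIRST(T) \ {ε} = { '/', 'n' }
    T is nullable, so continue to the next symbol
  - ',' is a terminal: add ',' and stop

Collecting: FIRST(F) = { ',', '/', 'n', ε }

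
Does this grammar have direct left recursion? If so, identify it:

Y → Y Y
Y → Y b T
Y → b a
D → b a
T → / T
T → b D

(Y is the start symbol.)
Yes, Y is left-recursive

Direct left recursion occurs when N → N α for some non-terminal N (the right-hand side begins with the left-hand side itself).

Y → Y Y: LEFT RECURSIVE (starts with Y)
Y → Y b T: LEFT RECURSIVE (starts with Y)
Y → b a: starts with b
D → b a: starts with b
T → / T: starts with '/'
T → b D: starts with b

The grammar has direct left recursion on: Y.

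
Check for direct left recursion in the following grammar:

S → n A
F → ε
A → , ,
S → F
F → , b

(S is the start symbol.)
Direct left recursion occurs when N → N α for some non-terminal N (the right-hand side begins with the left-hand side itself).

S → n A: starts with n
F → ε: starts with ε
A → , ,: starts with ','
S → F: starts with F
F → , b: starts with ','

No direct left recursion found.

Answer: No direct left recursion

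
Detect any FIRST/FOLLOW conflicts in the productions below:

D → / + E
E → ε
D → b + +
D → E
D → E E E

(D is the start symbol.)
Nullable non-terminals: D, E.
FIRST sets used below: FIRST(E) = { ε }

D: nullable alternative(s) D → E, D → E E E; FOLLOW(D) = { $ }
  D → / + E: FIRST \ {ε} = { '/' } — disjoint from FOLLOW(D)
  D → b + +: FIRST \ {ε} = { 'b' } — disjoint from FOLLOW(D)
  D → E: FIRST \ {ε} = { } — disjoint from FOLLOW(D)
  D → E E E: FIRST \ {ε} = { } — disjoint from FOLLOW(D)
E has a nullable alternative but only one production, so nothing to check.

No FIRST/FOLLOW conflicts found.

Answer: No FIRST/FOLLOW conflicts.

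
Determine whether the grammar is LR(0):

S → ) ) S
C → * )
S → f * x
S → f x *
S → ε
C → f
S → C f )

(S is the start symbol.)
No. Shift-reduce conflict between [S → .] and [C → . * )]

Augment with S' → S and build the canonical LR(0) collection (I0 = CLOSURE({[S' → . S]}), then GOTO on every symbol after a dot until no new states appear). It has 15 states:
  I0: { [C → . * )], [C → . f], [S → . ) ) S], [S → . C f )], [S → . f * x], [S → . f x *], [S → .], [S' → . S] }  — shift, reduce
  I1: { [S → ) . ) S] }  — shift
  I2: { [C → * . )] }  — shift
  I3: { [S → C . f )] }  — shift
  I4: { [S' → S .] }  — accept
  I5: { [C → f .], [S → f . * x], [S → f . x *] }  — shift, reduce
  I6: { [S → f * . x] }  — shift
  I7: { [S → f x . *] }  — shift
  I8: { [S → f x * .] }  — reduce
  I9: { [S → f * x .] }  — reduce
  I10: { [S → C f . )] }  — shift
  I11: { [S → C f ) .] }  — reduce
  I12: { [C → * ) .] }  — reduce
  I13: { [C → . * )], [C → . f], [S → ) ) . S], [S → . ) ) S], [S → . C f )], [S → . f * x], [S → . f x *], [S → .] }  — shift, reduce
  I14: { [S → ) ) S .] }  — reduce

Conflict in state I0:
  Shift-reduce conflict between [S → .] and [C → . * )]
So the grammar is NOT LR(0).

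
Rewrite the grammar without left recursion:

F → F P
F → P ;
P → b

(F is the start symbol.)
F → P ; F'
F' → P F'
F' → ε
P → b

F is directly left-recursive. The standard transformation for
  A → A α₁ | ... | A α_m | β₁ | ... | β_n
is
  A  → β₁ A' | ... | β_n A'
  A' → α₁ A' | ... | α_m A' | ε

F → P ; becomes F → P ; F'
F → F P becomes F' → P F'
Add F' → ε

Productions for other non-terminals are unchanged:
  P → b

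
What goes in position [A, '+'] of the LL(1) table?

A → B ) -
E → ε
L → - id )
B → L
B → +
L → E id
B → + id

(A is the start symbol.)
A → B ) -

To find M[A, '+'], we find productions for A where '+' is in the predict set (PREDICT(N → α) = (FIRST(α) \ {ε}) ∪ (FOLLOW(N) if α ⇒* ε)).

Relevant sets:
  FIRST(B) = { '+', '-', 'id' }

A → B ) -: PREDICT = { '+', '-', 'id' }
  '+' is in predict set, so this production goes in M[A, '+']

M[A, '+'] = A → B ) -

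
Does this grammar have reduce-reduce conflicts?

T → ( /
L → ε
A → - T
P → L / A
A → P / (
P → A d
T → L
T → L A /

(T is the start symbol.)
Augment with T' → T and build the canonical LR(0) collection (I0 = CLOSURE({[T' → . T]}), then GOTO on every symbol after a dot until no new states appear). It has 16 states:
  I0: { [L → .], [T → . ( /], [T → . L A /], [T → . L], [T' → . T] }  — shift, reduce
  I1: { [T → ( . /] }  — shift
  I2: { [A → . - T], [A → . P / (], [L → .], [P → . A d], [P → . L / A], [T → L . A /], [T → L .] }  — shift, 2 reduces
  I3: { [T' → T .] }  — accept
  I4: { [A → - . T], [L → .], [T → . ( /], [T → . L A /], [T → . L] }  — shift, reduce
  I5: { [P → A . d], [T → L A . /] }  — shift
  I6: { [P → L . / A] }  — shift
  I7: { [A → P . / (] }  — shift
  I8: { [A → P / . (] }  — shift
  I9: { [A → P / ( .] }  — reduce
  I10: { [A → . - T], [A → . P / (], [L → .], [P → . A d], [P → . L / A], [P → L / . A] }  — shift, reduce
  I11: { [P → A . d], [P → L / A .] }  — shift, reduce
  I12: { [P → A d .] }  — reduce
  I13: { [T → L A / .] }  — reduce
  I14: { [A → - T .] }  — reduce
  I15: { [T → ( / .] }  — reduce

I2 contains complete items [L → .], [T → L .] — reduce-reduce conflict.

Answer: Yes — I2: [L → .] vs [T → L .]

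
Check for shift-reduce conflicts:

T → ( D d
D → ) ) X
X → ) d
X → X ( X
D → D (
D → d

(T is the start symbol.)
A shift-reduce conflict occurs when an LR(0) state has both:
  - a complete (reduce) item [A → α .] (dot at the end), and
  - a shift item [B → β . c γ] (dot before a terminal).

Augment with T' → T and build the canonical LR(0) collection (I0 = CLOSURE({[T' → . T]}), then GOTO on every symbol after a dot until no new states appear). It has 14 states:
  I0: { [T → . ( D d], [T' → . T] }  — shift
  I1: { [D → . ) ) X], [D → . D (], [D → . d], [T → ( . D d] }  — shift
  I2: { [T' → T .] }  — accept
  I3: { [D → ) . ) X] }  — shift
  I4: { [D → D . (], [T → ( D . d] }  — shift
  I5: { [D → d .] }  — reduce
  I6: { [D → D ( .] }  — reduce
  I7: { [T → ( D d .] }  — reduce
  I8: { [D → ) ) . X], [X → . ) d], [X → . X ( X] }  — shift
  I9: { [X → ) . d] }  — shift
  I10: { [D → ) ) X .], [X → X . ( X] }  — shift, reduce
  I11: { [X → . ) d], [X → . X ( X], [X → X ( . X] }  — shift
  I12: { [X → X ( X .], [X → X . ( X] }  — shift, reduce
  I13: { [X → ) d .] }  — reduce

I10 contains reduce item [D → ) ) X .] and shift item [X → X . ( X] — shift-reduce conflict.
I12 contains reduce item [X → X ( X .] and shift item [X → X . ( X] — shift-reduce conflict.

Answer: Yes — I10: [D → ) ) X .] vs [X → X . ( X]; I12: [X → X ( X .] vs [X → X . ( X]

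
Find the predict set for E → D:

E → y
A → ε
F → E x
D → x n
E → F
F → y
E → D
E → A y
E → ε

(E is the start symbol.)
PREDICT(E → D) = (FIRST(RHS) \ {ε}) ∪ (FOLLOW(E) if ε ∈ FIRST(RHS), i.e. RHS ⇒* ε)
FIRST(D) = { 'x' }
FIRST(D) = { 'x' }
ε ∉ FIRST(D), so FOLLOW(E) is not added.
PREDICT(E → D) = { 'x' }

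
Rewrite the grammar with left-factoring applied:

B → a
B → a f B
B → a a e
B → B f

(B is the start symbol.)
Left-factoring transforms A → αβ₁ | αβ₂ into A → αA' and A' → β₁ | β₂
(α is the longest common prefix among the alternatives). Repeat until
no nonterminal has two alternatives with a common prefix.

Round 1: B has alternatives sharing prefix 'a'. Introduce B': B → a B'
  Add: B' → ε
  Add: B' → f B
  Add: B' → a e

No remaining common prefixes — done.

Resulting grammar:
B → a B'
B' → ε
B' → f B
B' → a e
B → B f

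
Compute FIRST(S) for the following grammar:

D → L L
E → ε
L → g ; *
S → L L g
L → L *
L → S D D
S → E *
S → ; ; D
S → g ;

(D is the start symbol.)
{ '*', ';', 'g' }

FIRST sets of the other non-terminals involved (by the same procedure, iterated to a fixed point):
  FIRST(L) = { '*', ';', 'g' }
  FIRST(E) = { ε }

From S → L L g:
  - L is a non-terminal: add FIRST(L) \ {ε} = { '*', ';', 'g' }
    L is not nullable, so stop
From S → E *:
  - E is a non-terminal: add FIRST(E) \ {ε} = { }
    E is nullable, so continue to the next symbol
  - '*' is a terminal: add '*' and stop
From S → ; ; D:
  - ';' is a terminal: add ';' and stop
From S → g ;:
  - g is a terminal: add 'g' and stop

Collecting: FIRST(S) = { '*', ';', 'g' }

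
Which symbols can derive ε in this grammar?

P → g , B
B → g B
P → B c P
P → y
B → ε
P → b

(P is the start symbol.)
A non-terminal is nullable if it can derive ε (the empty string): either it has an ε-production, or it has a production whose right-hand side consists entirely of nullable non-terminals.

ε-productions: B → ε
So B is immediately nullable.
No further non-terminal can be added: every production for the remaining non-terminals contains a terminal or a non-nullable non-terminal.
Nullable = { 'B' }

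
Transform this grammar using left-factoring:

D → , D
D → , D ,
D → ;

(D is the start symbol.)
Left-factoring transforms A → αβ₁ | αβ₂ into A → αA' and A' → β₁ | β₂
(α is the longest common prefix among the alternatives). Repeat until
no nonterminal has two alternatives with a common prefix.

Round 1: D has alternatives sharing prefix ', D'. Introduce D': D → , D D'
  Add: D' → ε
  Add: D' → ,

No remaining common prefixes — done.

Resulting grammar:
D → , D D'
D' → ε
D' → ,
D → ;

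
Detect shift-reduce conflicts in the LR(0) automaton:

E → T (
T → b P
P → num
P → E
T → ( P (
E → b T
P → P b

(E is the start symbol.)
Yes — I6: [T → b P .] vs [P → P . b]; I7: [E → b T .] vs [E → T . (]

Augment with E' → E and build the canonical LR(0) collection (I0 = CLOSURE({[E' → . E]}), then GOTO on every symbol after a dot until no new states appear). It has 13 states:
  I0: { [E → . T (], [E → . b T], [E' → . E], [T → . ( P (], [T → . b P] }  — shift
  I1: { [E → . T (], [E → . b T], [P → . E], [P → . P b], [P → . num], [T → ( . P (], [T → . ( P (], [T → . b P] }  — shift
  I2: { [E' → E .] }  — accept
  I3: { [E → T . (] }  — shift
  I4: { [E → . T (], [E → . b T], [E → b . T], [P → . E], [P → . P b], [P → . num], [T → . ( P (], [T → . b P], [T → b . P] }  — shift
  I5: { [P → E .] }  — reduce
  I6: { [P → P . b], [T → b P .] }  — shift, reduce
  I7: { [E → T . (], [E → b T .] }  — shift, reduce
  I8: { [P → num .] }  — reduce
  I9: { [E → T ( .] }  — reduce
  I10: { [P → P b .] }  — reduce
  I11: { [P → P . b], [T → ( P . (] }  — shift
  I12: { [T → ( P ( .] }  — reduce

I6 contains reduce item [T → b P .] and shift item [P → P . b] — shift-reduce conflict.
I7 contains reduce item [E → b T .] and shift item [E → T . (] — shift-reduce conflict.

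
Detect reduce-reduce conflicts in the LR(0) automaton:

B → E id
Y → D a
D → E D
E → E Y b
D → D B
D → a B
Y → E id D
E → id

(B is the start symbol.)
Yes — I8: [B → E id .] vs [E → id .]

Augment with B' → B and build the canonical LR(0) collection (I0 = CLOSURE({[B' → . B]}), then GOTO on every symbol after a dot until no new states appear). It has 17 states:
  I0: { [B → . E id], [B' → . B], [E → . E Y b], [E → . id] }  — shift
  I1: { [B' → B .] }  — accept
  I2: { [B → E . id], [D → . D B], [D → . E D], [D → . a B], [E → . E Y b], [E → . id], [E → E . Y b], [Y → . D a], [Y → . E id D] }  — shift
  I3: { [E → id .] }  — reduce
  I4: { [B → . E id], [D → D . B], [E → . E Y b], [E → . id], [Y → D . a] }  — shift
  I5: { [D → . D B], [D → . E D], [D → . a B], [D → E . D], [E → . E Y b], [E → . id], [E → E . Y b], [Y → . D a], [Y → . E id D], [Y → E . id D] }  — shift
  I6: { [E → E Y . b] }  — shift
  I7: { [B → . E id], [D → a . B], [E → . E Y b], [E → . id] }  — shift
  I8: { [B → E id .], [E → id .] }  — 2 reduces
  I9: { [D → a B .] }  — reduce
  I10: { [E → E Y b .] }  — reduce
  I11: { [B → . E id], [D → D . B], [D → E D .], [E → . E Y b], [E → . id], [Y → D . a] }  — shift, reduce
  I12: { [D → . D B], [D → . E D], [D → . a B], [E → . E Y b], [E → . id], [E → id .], [Y → E id . D] }  — shift, reduce
  I13: { [B → . E id], [D → D . B], [E → . E Y b], [E → . id], [Y → E id D .] }  — shift, reduce
  I14: { [D → . D B], [D → . E D], [D → . a B], [D → E . D], [E → . E Y b], [E → . id], [E → E . Y b], [Y → . D a], [Y → . E id D] }  — shift
  I15: { [D → D B .] }  — reduce
  I16: { [Y → D a .] }  — reduce

I8 contains complete items [B → E id .], [E → id .] — reduce-reduce conflict.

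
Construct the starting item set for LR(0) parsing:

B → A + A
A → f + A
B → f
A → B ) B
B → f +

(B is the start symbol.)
{ [A → . B ) B], [A → . f + A], [B → . A + A], [B → . f +], [B → . f], [B' → . B] }

First, augment the grammar with B' → B
I₀ = CLOSURE({ [B' → . B] }):
  [B' → . B] has the dot before B: add [B → . A + A], [B → . f], [B → . f +]
  [B → . A + A] has the dot before A: add [A → . f + A], [A → . B ) B]
No further items can be added.

I₀ = { [A → . B ) B], [A → . f + A], [B → . A + A], [B → . f +], [B → . f], [B' → . B] }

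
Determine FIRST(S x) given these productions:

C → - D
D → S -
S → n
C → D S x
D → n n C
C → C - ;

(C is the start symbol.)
{ 'n' }

FIRST sets of the non-terminals involved (from the grammar, by fixed-point iteration):
  FIRST(S) = { 'n' }

To compute FIRST(S x), process the symbols left to right:
Symbol S is a non-terminal. Add FIRST(S) \ {ε} = { 'n' }
S is not nullable (ε ∉ FIRST(S)), so stop here.
FIRST(S x) = { 'n' }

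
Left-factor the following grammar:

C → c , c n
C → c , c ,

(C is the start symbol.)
C → c , c C'
C' → n
C' → ,

Left-factoring transforms A → αβ₁ | αβ₂ into A → αA' and A' → β₁ | β₂
(α is the longest common prefix among the alternatives). Repeat until
no nonterminal has two alternatives with a common prefix.

Round 1: C has alternatives sharing prefix 'c , c'. Introduce C': C → c , c C'
  Add: C' → n
  Add: C' → ,

No remaining common prefixes — done.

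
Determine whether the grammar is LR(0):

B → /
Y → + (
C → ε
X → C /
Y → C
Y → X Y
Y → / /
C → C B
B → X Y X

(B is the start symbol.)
Augment with B' → B and build the canonical LR(0) collection (I0 = CLOSURE({[B' → . B]}), then GOTO on every symbol after a dot until no new states appear). It has 16 states:
  I0: { [B → . /], [B → . X Y X], [B' → . B], [C → . C B], [C → .], [X → . C /] }  — shift, reduce
  I1: { [B → / .] }  — reduce
  I2: { [B' → B .] }  — accept
  I3: { [B → . /], [B → . X Y X], [C → . C B], [C → .], [C → C . B], [X → . C /], [X → C . /] }  — shift, reduce
  I4: { [B → X . Y X], [C → . C B], [C → .], [X → . C /], [Y → . + (], [Y → . / /], [Y → . C], [Y → . X Y] }  — shift, reduce
  I5: { [Y → + . (] }  — shift
  I6: { [Y → / . /] }  — shift
  I7: { [B → . /], [B → . X Y X], [C → . C B], [C → .], [C → C . B], [X → . C /], [X → C . /], [Y → C .] }  — shift, 2 reduces
  I8: { [C → . C B], [C → .], [X → . C /], [Y → . + (], [Y → . / /], [Y → . C], [Y → . X Y], [Y → X . Y] }  — shift, reduce
  I9: { [B → X Y . X], [C → . C B], [C → .], [X → . C /] }  — reduce
  I10: { [B → X Y X .] }  — reduce
  I11: { [Y → X Y .] }  — reduce
  I12: { [B → / .], [X → C / .] }  — 2 reduces
  I13: { [C → C B .] }  — reduce
  I14: { [Y → / / .] }  — reduce
  I15: { [Y → + ( .] }  — reduce

Conflict in state I0:
  Shift-reduce conflict between [C → .] and [B → . /]
So the grammar is NOT LR(0).

Answer: No. Shift-reduce conflict between [C → .] and [B → . /]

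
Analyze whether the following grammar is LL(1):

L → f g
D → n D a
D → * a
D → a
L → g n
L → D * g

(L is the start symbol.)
Yes, the grammar is LL(1).

A grammar is LL(1) if for each non-terminal N with multiple productions, the predict sets of those productions are pairwise disjoint, where PREDICT(N → α) = (FIRST(α) \ {ε}) ∪ (FOLLOW(N) if α ⇒* ε).

Relevant sets:
  FIRST(D) = { '*', 'a', 'n' }

For L:
  PREDICT(L → f g) = { 'f' }
  PREDICT(L → g n) = { 'g' }
  PREDICT(L → D '*' g) = { '*', 'a', 'n' }
For D:
  PREDICT(D → n D a) = { 'n' }
  PREDICT(D → '*' a) = { '*' }
  PREDICT(D → a) = { 'a' }

All predict sets are disjoint. The grammar IS LL(1).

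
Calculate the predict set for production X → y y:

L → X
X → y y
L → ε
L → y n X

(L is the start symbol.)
{ 'y' }

PREDICT(X → y y) = (FIRST(RHS) \ {ε}) ∪ (FOLLOW(X) if ε ∈ FIRST(RHS), i.e. RHS ⇒* ε)
FIRST(y y) = { 'y' }
ε ∉ FIRST(y y), so FOLLOW(X) is not added.
PREDICT(X → y y) = { 'y' }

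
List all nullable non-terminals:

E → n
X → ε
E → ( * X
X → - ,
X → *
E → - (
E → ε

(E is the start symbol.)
A non-terminal is nullable if it can derive ε (the empty string): either it has an ε-production, or it has a production whose right-hand side consists entirely of nullable non-terminals.

ε-productions: X → ε, E → ε
So X, E are immediately nullable.
Every non-terminal is now nullable.
Nullable = { 'E', 'X' }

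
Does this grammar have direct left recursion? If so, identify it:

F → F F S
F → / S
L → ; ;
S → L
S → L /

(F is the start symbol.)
Direct left recursion occurs when N → N α for some non-terminal N (the right-hand side begins with the left-hand side itself).

F → F F S: LEFT RECURSIVE (starts with F)
F → / S: starts with '/'
L → ; ;: starts with ';'
S → L: starts with L
S → L /: starts with L

The grammar has direct left recursion on: F.

Answer: Yes, F is left-recursive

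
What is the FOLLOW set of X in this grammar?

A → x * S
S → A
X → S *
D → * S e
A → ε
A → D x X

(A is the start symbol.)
{ $, '*', 'e' }

To compute FOLLOW(X), find every occurrence of X on a right-hand side N → α X β: add FIRST(β) \ {ε}, and if β is empty or nullable also add FOLLOW(N). Iterate to a fixed point.

In A → D x X: X is at the end, add FOLLOW(A)

The FOLLOW sets referred to above (computed the same way, to a fixed point):
  FOLLOW(A) = { $, '*', 'e' }

Taking the union: FOLLOW(X) = { $, '*', 'e' }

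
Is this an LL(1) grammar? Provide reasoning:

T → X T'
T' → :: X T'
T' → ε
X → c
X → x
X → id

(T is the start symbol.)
A grammar is LL(1) if for each non-terminal N with multiple productions, the predict sets of those productions are pairwise disjoint, where PREDICT(N → α) = (FIRST(α) \ {ε}) ∪ (FOLLOW(N) if α ⇒* ε).

Relevant sets:
  FOLLOW(T') = { $ }

For T':
  PREDICT(T' → :: X T') = { '::' }
  PREDICT(T' → ε) = { $ }
For X:
  PREDICT(X → c) = { 'c' }
  PREDICT(X → x) = { 'x' }
  PREDICT(X → id) = { 'id' }
T has a single production, so nothing to check there.

All predict sets are disjoint. The grammar IS LL(1).

Answer: Yes, the grammar is LL(1).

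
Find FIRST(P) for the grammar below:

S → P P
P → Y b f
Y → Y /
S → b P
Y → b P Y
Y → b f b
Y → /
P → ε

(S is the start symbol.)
To compute FIRST(P), examine every production with P on the left-hand side, reading each right-hand side left to right until a non-nullable symbol is reached.

FIRST sets of the other non-terminals involved (by the same procedure, iterated to a fixed point):
  FIRST(Y) = { '/', 'b' }

From P → Y b f:
  - Y is a non-terminal: add FIRST(Y) \ {ε} = { '/', 'b' }
    Y is not nullable, so stop
From P → ε:
  - ε-production, so ε ∈ FIRST(P)

Collecting: FIRST(P) = { '/', 'b', ε }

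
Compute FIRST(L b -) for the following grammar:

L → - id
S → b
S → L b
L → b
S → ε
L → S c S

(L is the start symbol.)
FIRST sets of the non-terminals involved (from the grammar, by fixed-point iteration):
  FIRST(L) = { '-', 'b', 'c' }

To compute FIRST(L b -), process the symbols left to right:
Symbol L is a non-terminal. Add FIRST(L) \ {ε} = { '-', 'b', 'c' }
L is not nullable (ε ∉ FIRST(L)), so stop here.
FIRST(L b -) = { '-', 'b', 'c' }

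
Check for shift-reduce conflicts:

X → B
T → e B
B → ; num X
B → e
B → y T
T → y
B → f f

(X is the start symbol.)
No shift-reduce conflicts

Augment with X' → X and build the canonical LR(0) collection (I0 = CLOSURE({[X' → . X]}), then GOTO on every symbol after a dot until no new states appear). It has 14 states:
  I0: { [B → . ; num X], [B → . e], [B → . f f], [B → . y T], [X → . B], [X' → . X] }  — shift
  I1: { [B → ; . num X] }  — shift
  I2: { [X → B .] }  — reduce
  I3: { [X' → X .] }  — accept
  I4: { [B → e .] }  — reduce
  I5: { [B → f . f] }  — shift
  I6: { [B → y . T], [T → . e B], [T → . y] }  — shift
  I7: { [B → y T .] }  — reduce
  I8: { [B → . ; num X], [B → . e], [B → . f f], [B → . y T], [T → e . B] }  — shift
  I9: { [T → y .] }  — reduce
  I10: { [T → e B .] }  — reduce
  I11: { [B → f f .] }  — reduce
  I12: { [B → . ; num X], [B → . e], [B → . f f], [B → . y T], [B → ; num . X], [X → . B] }  — shift
  I13: { [B → ; num X .] }  — reduce

No state contains both a complete item and a shift item.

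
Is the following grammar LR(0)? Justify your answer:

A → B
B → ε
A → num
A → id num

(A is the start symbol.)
No. Shift-reduce conflict between [B → .] and [A → . id num]

Augment with A' → A and build the canonical LR(0) collection (I0 = CLOSURE({[A' → . A]}), then GOTO on every symbol after a dot until no new states appear). It has 6 states:
  I0: { [A → . B], [A → . id num], [A → . num], [A' → . A], [B → .] }  — shift, reduce
  I1: { [A' → A .] }  — accept
  I2: { [A → B .] }  — reduce
  I3: { [A → id . num] }  — shift
  I4: { [A → num .] }  — reduce
  I5: { [A → id num .] }  — reduce

Conflict in state I0:
  Shift-reduce conflict between [B → .] and [A → . id num]
So the grammar is NOT LR(0).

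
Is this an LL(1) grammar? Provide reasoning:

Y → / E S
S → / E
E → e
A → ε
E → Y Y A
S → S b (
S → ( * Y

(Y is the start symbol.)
No. Predict set conflict for S: { '/' }

A grammar is LL(1) if for each non-terminal N with multiple productions, the predict sets of those productions are pairwise disjoint, where PREDICT(N → α) = (FIRST(α) \ {ε}) ∪ (FOLLOW(N) if α ⇒* ε).

Relevant sets:
  FIRST(S) = { '(', '/' }
  FIRST(Y) = { '/' }

For S:
  PREDICT(S → '/' E) = { '/' }
  PREDICT(S → S b '(') = { '(', '/' }
  PREDICT(S → '(' '*' Y) = { '(' }
For E:
  PREDICT(E → e) = { 'e' }
  PREDICT(E → Y Y A) = { '/' }
Y, A have a single production, so nothing to check there.

Conflict found: Predict set conflict for S: { '/' }
The grammar is NOT LL(1).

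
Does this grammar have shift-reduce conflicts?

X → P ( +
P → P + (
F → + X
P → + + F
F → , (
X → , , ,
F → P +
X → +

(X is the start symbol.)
A shift-reduce conflict occurs when an LR(0) state has both:
  - a complete (reduce) item [A → α .] (dot at the end), and
  - a shift item [B → β . c γ] (dot before a terminal).

Augment with X' → X and build the canonical LR(0) collection (I0 = CLOSURE({[X' → . X]}), then GOTO on every symbol after a dot until no new states appear). It has 24 states:
  I0: { [P → . + + F], [P → . P + (], [X → . +], [X → . , , ,], [X → . P ( +], [X' → . X] }  — shift
  I1: { [P → + . + F], [X → + .] }  — shift, reduce
  I2: { [X → , . , ,] }  — shift
  I3: { [P → P . + (], [X → P . ( +] }  — shift
  I4: { [X' → X .] }  — accept
  I5: { [X → P ( . +] }  — shift
  I6: { [P → P + . (] }  — shift
  I7: { [P → P + ( .] }  — reduce
  I8: { [X → P ( + .] }  — reduce
  I9: { [X → , , . ,] }  — shift
  I10: { [X → , , , .] }  — reduce
  I11: { [F → . + X], [F → . , (], [F → . P +], [P → + + . F], [P → . + + F], [P → . P + (] }  — shift
  I12: { [F → + . X], [P → + . + F], [P → . + + F], [P → . P + (], [X → . +], [X → . , , ,], [X → . P ( +] }  — shift
  I13: { [F → , . (] }  — shift
  I14: { [P → + + F .] }  — reduce
  I15: { [F → P . +], [P → P . + (] }  — shift
  I16: { [F → P + .], [P → P + . (] }  — shift, reduce
  I17: { [F → , ( .] }  — reduce
  I18: { [F → . + X], [F → . , (], [F → . P +], [P → + + . F], [P → + . + F], [P → . + + F], [P → . P + (], [X → + .] }  — shift, reduce
  I19: { [F → + X .] }  — reduce
  I20: { [F → + . X], [F → . + X], [F → . , (], [F → . P +], [P → + + . F], [P → + . + F], [P → . + + F], [P → . P + (], [X → . +], [X → . , , ,], [X → . P ( +] }  — shift
  I21: { [F → + . X], [F → . + X], [F → . , (], [F → . P +], [P → + + . F], [P → + . + F], [P → . + + F], [P → . P + (], [X → + .], [X → . +], [X → . , , ,], [X → . P ( +] }  — shift, reduce
  I22: { [F → , . (], [X → , . , ,] }  — shift
  I23: { [F → P . +], [P → P . + (], [X → P . ( +] }  — shift

I1 contains reduce item [X → + .] and shift item [P → + . + F] — shift-reduce conflict.
I16 contains reduce item [F → P + .] and shift item [P → P + . (] — shift-reduce conflict.
I18 contains reduce item [X → + .] and shift items [F → . + X], [F → . , (], [P → . + + F], [P → + . + F] — shift-reduce conflict.
I21 contains reduce item [X → + .] and shift items [F → . + X], [F → . , (], [P → . + + F], [P → + . + F], [X → . +], [X → . , , ,] — shift-reduce conflict.

Answer: Yes — I1: [X → + .] vs [P → + . + F]; I16: [F → P + .] vs [P → P + . (]; I18: [X → + .] vs [F → . + X]; I21: [X → + .] vs [F → . + X]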